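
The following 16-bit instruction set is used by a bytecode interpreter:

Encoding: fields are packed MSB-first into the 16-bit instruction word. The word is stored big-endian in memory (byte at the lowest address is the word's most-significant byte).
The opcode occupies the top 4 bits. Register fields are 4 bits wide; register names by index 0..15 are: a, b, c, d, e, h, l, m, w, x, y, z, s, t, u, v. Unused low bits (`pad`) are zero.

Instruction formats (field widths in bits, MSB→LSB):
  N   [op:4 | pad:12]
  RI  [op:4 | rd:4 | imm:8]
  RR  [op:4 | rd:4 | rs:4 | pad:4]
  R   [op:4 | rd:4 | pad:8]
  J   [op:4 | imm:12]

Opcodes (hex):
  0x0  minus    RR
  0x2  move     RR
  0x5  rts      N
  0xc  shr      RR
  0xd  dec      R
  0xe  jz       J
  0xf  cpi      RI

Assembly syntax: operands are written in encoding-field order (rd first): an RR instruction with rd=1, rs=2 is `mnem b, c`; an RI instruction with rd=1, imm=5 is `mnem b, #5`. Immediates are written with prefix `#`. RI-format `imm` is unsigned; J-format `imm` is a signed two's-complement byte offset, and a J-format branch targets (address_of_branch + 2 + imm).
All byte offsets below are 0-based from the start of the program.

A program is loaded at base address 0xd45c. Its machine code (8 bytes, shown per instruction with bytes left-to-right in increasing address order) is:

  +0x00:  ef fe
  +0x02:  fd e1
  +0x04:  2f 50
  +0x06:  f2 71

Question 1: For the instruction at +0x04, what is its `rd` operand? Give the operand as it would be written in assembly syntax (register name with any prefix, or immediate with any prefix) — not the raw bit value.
off 0x04: read 2f 50 as big → 0x2f50
  op=0x2f50>>12=0x2 ⇒ move (RR)
  [11:8] rd=15 = v
  [7:4] rs=5 = h

v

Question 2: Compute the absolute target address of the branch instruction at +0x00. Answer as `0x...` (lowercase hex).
@+00  big-endian(ef fe) = 0xeffe
  top 4b → 0xe → jz [J]
  imm@[11:0]=0xffe (s12→-2) ⇒ #-2
  target = base 0xd45c + off 0x00 + 2 + imm -2 = 0xd45c

0xd45c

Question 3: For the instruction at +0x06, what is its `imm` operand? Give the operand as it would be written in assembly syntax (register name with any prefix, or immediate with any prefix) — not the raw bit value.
#113

+0x06: f2 71 ⇒ word 0xf271 (big)
  top 4b → 0xf → cpi [RI]
  rd: (w>>8)&0xf=0x2 → c
  imm: (w>>0)&0xff=0x71 → #113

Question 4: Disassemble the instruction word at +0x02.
+0x02: fd e1 ⇒ word 0xfde1 (big)
  op=0xfde1>>12=0xf ⇒ cpi (RI)
  rd: (w>>8)&0xf=0xd → t
  imm: (w>>0)&0xff=0xe1 → #225

cpi t, #225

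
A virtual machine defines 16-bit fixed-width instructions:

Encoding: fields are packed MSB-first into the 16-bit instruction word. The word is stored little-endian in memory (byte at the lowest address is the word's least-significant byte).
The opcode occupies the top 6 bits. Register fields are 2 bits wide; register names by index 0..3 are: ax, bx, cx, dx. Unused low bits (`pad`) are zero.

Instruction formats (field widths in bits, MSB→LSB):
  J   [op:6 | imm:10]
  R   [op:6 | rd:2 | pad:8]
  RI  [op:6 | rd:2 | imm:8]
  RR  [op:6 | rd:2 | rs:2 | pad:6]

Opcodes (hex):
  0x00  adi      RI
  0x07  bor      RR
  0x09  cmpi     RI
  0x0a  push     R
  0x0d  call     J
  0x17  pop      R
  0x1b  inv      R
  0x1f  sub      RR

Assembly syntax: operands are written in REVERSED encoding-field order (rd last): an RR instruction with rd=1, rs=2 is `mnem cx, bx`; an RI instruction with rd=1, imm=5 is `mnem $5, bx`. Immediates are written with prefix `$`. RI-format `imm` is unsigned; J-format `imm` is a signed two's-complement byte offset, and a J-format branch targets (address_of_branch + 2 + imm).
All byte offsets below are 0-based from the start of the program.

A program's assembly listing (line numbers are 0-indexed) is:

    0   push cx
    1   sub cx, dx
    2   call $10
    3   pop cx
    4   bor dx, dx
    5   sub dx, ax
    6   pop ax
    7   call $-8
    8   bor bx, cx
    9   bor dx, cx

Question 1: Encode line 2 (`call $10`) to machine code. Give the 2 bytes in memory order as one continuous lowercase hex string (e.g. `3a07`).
0a34

2. call fields op=0xd:6|imm=10:10 → word 340ah → 0a 34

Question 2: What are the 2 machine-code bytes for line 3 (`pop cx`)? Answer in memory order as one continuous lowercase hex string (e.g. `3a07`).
line 3 (pop): pack op=0x17:6|rd=2:2|pad=0:8 = 0x5e00; little→ 00 5e

005e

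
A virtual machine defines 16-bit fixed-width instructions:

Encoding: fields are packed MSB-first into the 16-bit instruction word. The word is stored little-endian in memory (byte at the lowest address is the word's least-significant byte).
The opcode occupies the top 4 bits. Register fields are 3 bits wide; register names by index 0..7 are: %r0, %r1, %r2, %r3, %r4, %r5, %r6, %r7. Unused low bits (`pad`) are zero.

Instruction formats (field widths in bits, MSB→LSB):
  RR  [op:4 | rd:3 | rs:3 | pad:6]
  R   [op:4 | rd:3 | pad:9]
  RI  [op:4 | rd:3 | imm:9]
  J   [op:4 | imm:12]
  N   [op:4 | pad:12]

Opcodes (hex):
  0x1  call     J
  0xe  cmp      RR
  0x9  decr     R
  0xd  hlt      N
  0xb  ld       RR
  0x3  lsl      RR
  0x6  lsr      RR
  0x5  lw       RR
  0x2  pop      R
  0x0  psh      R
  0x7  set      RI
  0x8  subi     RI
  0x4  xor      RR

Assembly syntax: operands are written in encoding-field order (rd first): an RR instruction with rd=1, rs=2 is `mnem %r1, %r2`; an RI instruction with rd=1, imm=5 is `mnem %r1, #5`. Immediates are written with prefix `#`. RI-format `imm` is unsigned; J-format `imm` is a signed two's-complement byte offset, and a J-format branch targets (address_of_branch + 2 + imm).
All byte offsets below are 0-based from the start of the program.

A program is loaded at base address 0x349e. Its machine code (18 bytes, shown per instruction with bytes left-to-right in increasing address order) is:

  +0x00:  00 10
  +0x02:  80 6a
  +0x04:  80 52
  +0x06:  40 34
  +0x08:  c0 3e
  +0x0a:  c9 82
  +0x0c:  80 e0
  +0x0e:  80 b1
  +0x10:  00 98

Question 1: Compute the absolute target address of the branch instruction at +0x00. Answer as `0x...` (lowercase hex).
off 0x00: read 00 10 as little → 0x1000
  opcode bits[15:12]=0x1: call/J
  imm: (w>>0)&0xfff=0x0 → #0
  target = base 0x349e + off 0x00 + 2 + imm 0 = 0x34a0

0x34a0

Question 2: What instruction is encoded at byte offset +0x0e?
ld %r0, %r6

off 0x0e: read 80 b1 as little → 0xb180
  top 4b → 0xb → ld [RR]
  rd@[11:9]=0x0 ⇒ %r0
  rs@[8:6]=0x6 ⇒ %r6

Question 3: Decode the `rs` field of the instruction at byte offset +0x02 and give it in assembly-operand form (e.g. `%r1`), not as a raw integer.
%r2

+0x02: 80 6a ⇒ word 0x6a80 (little)
  top 4b → 0x6 → lsr [RR]
  [11:9] rd=5 = %r5
  [8:6] rs=2 = %r2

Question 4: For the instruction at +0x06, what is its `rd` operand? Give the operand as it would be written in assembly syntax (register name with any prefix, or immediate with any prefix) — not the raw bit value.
+0x06: 40 34 ⇒ word 0x3440 (little)
  op=0x3440>>12=0x3 ⇒ lsl (RR)
  rd: (w>>9)&0x7=0x2 → %r2
  rs: (w>>6)&0x7=0x1 → %r1

%r2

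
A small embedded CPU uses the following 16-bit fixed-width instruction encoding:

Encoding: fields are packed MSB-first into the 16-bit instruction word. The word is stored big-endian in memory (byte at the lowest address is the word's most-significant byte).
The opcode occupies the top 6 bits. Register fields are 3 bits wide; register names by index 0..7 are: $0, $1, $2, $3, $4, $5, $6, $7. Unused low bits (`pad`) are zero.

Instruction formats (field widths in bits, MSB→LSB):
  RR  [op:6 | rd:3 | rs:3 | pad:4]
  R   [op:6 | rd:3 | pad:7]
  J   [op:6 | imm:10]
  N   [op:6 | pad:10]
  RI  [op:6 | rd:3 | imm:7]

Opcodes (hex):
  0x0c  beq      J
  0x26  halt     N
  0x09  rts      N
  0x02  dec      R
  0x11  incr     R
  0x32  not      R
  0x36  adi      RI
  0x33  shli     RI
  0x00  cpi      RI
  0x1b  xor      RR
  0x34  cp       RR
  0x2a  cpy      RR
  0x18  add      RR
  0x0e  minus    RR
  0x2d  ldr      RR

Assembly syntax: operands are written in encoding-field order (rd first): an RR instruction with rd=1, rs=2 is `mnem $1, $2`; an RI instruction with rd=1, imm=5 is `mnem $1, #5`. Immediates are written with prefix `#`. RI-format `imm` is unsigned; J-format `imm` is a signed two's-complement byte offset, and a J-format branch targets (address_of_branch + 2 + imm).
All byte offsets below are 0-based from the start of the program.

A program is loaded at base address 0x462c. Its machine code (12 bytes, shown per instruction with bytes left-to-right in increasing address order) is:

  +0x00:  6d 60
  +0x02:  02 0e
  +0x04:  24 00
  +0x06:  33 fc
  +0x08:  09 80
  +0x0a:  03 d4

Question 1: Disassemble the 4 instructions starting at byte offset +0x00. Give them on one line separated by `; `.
xor $2, $6; cpi $4, #14; rts; beq #-4

off 0x00: read 6d 60 as big → 0x6d60
  opcode bits[15:10]=0x1b: xor/RR
  rd: (w>>7)&0x7=0x2 → $2
  rs: (w>>4)&0x7=0x6 → $6
off 0x02: read 02 0e as big → 0x020e
  opcode bits[15:10]=0x0: cpi/RI
  rd: (w>>7)&0x7=0x4 → $4
  imm: (w>>0)&0x7f=0xe → #14
off 0x04: read 24 00 as big → 0x2400
  opcode bits[15:10]=0x9: rts/N
off 0x06: read 33 fc as big → 0x33fc
  opcode bits[15:10]=0xc: beq/J
  imm: (w>>0)&0x3ff=0x3fc (s10→-4) → #-4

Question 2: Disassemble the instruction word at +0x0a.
+0x0a: 03 d4 ⇒ word 0x03d4 (big)
  top 6b → 0x0 → cpi [RI]
  rd@[9:7]=0x7 ⇒ $7
  imm@[6:0]=0x54 ⇒ #84

cpi $7, #84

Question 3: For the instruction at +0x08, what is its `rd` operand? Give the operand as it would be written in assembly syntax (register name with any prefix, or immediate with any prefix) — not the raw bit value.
[08] 09 80 → 0x0980
  opcode bits[15:10]=0x2: dec/R
  [9:7] rd=3 = $3

$3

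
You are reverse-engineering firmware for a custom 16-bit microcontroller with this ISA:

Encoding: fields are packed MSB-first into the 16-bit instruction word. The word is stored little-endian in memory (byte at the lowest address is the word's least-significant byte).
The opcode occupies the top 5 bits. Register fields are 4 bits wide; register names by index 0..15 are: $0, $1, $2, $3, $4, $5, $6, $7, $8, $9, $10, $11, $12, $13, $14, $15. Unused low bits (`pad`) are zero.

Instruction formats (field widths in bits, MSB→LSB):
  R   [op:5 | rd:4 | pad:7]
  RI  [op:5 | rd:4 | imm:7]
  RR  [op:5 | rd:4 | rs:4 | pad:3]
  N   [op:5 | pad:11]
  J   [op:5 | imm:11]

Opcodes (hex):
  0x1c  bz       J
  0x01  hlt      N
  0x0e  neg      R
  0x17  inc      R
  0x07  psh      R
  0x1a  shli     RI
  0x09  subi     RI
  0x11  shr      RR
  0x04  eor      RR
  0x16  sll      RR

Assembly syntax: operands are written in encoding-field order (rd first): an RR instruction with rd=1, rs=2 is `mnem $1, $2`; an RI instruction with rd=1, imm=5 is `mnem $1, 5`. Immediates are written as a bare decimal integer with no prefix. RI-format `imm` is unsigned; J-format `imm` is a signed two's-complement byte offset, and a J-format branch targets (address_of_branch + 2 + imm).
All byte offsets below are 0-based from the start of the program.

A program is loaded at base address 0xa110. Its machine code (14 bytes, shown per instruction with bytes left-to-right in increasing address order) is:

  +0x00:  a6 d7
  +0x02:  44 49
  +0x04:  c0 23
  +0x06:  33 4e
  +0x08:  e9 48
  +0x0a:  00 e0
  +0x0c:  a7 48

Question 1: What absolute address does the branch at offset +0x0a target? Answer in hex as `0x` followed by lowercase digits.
0xa11c

[0a] 00 e0 → 0xe000
  opcode bits[15:11]=0x1c: bz/J
  imm: (w>>0)&0x7ff=0x0 → 0
  target = base 0xa110 + off 0x0a + 2 + imm 0 = 0xa11c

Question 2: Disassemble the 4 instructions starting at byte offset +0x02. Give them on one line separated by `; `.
off 0x02: read 44 49 as little → 0x4944
  top 5b → 0x9 → subi [RI]
  rd@[10:7]=0x2 ⇒ $2
  imm@[6:0]=0x44 ⇒ 68
off 0x04: read c0 23 as little → 0x23c0
  top 5b → 0x4 → eor [RR]
  rd@[10:7]=0x7 ⇒ $7
  rs@[6:3]=0x8 ⇒ $8
off 0x06: read 33 4e as little → 0x4e33
  top 5b → 0x9 → subi [RI]
  rd@[10:7]=0xc ⇒ $12
  imm@[6:0]=0x33 ⇒ 51
off 0x08: read e9 48 as little → 0x48e9
  top 5b → 0x9 → subi [RI]
  rd@[10:7]=0x1 ⇒ $1
  imm@[6:0]=0x69 ⇒ 105

subi $2, 68; eor $7, $8; subi $12, 51; subi $1, 105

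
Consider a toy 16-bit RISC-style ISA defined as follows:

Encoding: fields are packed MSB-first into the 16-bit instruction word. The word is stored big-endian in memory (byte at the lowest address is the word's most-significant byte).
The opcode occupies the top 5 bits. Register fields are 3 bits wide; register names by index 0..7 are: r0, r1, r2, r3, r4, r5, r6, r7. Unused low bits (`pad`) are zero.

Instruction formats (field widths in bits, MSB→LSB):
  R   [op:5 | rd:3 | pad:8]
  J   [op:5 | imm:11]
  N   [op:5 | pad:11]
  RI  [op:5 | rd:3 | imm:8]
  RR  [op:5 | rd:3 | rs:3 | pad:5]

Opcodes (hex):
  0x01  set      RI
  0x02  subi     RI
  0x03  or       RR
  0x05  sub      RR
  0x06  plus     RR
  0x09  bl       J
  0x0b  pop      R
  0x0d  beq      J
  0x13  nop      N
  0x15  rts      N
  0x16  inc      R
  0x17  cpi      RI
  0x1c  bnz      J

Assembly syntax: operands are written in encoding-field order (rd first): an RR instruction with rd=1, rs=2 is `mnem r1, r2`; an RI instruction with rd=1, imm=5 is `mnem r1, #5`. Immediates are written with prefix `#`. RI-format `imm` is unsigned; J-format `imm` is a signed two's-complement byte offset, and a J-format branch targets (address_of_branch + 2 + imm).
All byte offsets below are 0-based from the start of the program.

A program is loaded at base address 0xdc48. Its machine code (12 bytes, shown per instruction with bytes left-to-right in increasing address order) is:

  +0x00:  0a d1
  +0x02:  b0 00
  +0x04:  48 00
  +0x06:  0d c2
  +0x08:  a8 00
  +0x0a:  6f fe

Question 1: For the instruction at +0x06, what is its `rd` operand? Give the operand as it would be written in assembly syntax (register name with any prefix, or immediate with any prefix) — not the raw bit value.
r5

[06] 0d c2 → 0x0dc2
  op=0x0dc2>>11=0x1 ⇒ set (RI)
  [10:8] rd=5 = r5
  [7:0] imm=194 = #194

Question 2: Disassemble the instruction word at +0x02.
inc r0

[02] b0 00 → 0xb000
  opcode bits[15:11]=0x16: inc/R
  rd: (w>>8)&0x7=0x0 → r0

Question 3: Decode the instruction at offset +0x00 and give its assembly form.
+0x00: 0a d1 ⇒ word 0x0ad1 (big)
  op=0x0ad1>>11=0x1 ⇒ set (RI)
  [10:8] rd=2 = r2
  [7:0] imm=209 = #209

set r2, #209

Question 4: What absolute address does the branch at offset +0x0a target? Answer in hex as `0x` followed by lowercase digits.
0xdc52

off 0x0a: read 6f fe as big → 0x6ffe
  top 5b → 0xd → beq [J]
  [10:0] imm=2046 (s11→-2) = #-2
  target = base 0xdc48 + off 0x0a + 2 + imm -2 = 0xdc52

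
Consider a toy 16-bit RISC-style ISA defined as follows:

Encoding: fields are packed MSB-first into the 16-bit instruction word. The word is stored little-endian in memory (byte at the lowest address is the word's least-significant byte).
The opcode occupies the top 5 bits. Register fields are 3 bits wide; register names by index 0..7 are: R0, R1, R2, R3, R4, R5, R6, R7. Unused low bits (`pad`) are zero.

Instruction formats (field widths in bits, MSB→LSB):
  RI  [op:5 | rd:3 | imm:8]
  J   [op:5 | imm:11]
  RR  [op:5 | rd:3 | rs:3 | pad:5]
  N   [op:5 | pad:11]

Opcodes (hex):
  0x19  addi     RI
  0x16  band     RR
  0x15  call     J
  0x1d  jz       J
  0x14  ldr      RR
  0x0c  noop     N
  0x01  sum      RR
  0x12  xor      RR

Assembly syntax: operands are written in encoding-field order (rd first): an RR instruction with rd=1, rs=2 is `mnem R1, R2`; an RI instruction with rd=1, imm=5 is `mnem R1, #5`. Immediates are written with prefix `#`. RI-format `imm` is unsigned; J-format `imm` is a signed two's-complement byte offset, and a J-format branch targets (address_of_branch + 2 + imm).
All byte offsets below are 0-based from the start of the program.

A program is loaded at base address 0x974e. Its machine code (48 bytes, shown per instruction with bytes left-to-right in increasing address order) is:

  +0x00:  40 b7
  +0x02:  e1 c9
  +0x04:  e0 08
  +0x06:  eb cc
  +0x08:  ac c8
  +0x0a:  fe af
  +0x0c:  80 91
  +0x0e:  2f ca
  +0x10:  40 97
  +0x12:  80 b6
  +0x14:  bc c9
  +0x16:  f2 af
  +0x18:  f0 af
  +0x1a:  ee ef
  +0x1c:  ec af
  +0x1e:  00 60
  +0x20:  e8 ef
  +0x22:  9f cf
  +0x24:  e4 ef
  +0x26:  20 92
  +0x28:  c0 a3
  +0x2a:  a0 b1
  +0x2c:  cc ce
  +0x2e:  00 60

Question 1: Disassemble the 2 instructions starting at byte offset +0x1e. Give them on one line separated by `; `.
+0x1e: 00 60 ⇒ word 0x6000 (little)
  top 5b → 0xc → noop [N]
+0x20: e8 ef ⇒ word 0xefe8 (little)
  top 5b → 0x1d → jz [J]
  [10:0] imm=2024 (s11→-24) = #-24

noop; jz #-24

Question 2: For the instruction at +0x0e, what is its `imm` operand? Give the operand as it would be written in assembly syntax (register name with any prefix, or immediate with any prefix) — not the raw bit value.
[0e] 2f ca → 0xca2f
  opcode bits[15:11]=0x19: addi/RI
  rd@[10:8]=0x2 ⇒ R2
  imm@[7:0]=0x2f ⇒ #47

#47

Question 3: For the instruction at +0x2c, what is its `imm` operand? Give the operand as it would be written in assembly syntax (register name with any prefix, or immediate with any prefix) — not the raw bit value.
#204

+0x2c: cc ce ⇒ word 0xcecc (little)
  top 5b → 0x19 → addi [RI]
  rd: (w>>8)&0x7=0x6 → R6
  imm: (w>>0)&0xff=0xcc → #204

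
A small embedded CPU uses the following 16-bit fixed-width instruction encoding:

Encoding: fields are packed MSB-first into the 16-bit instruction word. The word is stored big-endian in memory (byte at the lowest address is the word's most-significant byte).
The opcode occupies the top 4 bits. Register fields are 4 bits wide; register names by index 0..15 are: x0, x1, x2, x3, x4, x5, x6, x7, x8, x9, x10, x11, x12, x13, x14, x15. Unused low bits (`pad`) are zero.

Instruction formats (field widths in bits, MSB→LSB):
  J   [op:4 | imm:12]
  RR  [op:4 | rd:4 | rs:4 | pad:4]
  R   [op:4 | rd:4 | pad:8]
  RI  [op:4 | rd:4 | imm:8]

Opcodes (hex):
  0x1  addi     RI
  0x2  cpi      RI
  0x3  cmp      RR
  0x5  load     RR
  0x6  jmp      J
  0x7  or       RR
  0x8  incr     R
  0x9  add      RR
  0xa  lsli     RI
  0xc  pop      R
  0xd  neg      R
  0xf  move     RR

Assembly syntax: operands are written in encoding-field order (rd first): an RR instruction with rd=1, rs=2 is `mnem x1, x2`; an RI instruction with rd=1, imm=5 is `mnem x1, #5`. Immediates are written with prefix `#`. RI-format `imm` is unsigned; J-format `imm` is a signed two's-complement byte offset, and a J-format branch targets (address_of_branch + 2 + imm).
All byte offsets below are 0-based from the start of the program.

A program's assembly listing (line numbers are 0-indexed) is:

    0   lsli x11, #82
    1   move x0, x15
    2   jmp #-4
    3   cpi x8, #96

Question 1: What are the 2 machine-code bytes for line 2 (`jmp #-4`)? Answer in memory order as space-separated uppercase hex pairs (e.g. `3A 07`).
2. jmp fields op=0x6:4|imm=-4:12 → word 6ffch → 6f fc

6F FC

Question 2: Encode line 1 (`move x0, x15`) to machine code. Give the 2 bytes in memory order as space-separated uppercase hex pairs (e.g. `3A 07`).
F0 F0

line 1 (move): pack op=0xf:4|rd=0:4|rs=15:4|pad=0:4 = 0xf0f0; big→ f0 f0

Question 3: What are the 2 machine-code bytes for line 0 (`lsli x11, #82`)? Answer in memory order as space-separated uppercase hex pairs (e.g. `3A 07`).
AB 52

line 0 (lsli): pack op=0xa:4|rd=11:4|imm=82:8 = 0xab52; big→ ab 52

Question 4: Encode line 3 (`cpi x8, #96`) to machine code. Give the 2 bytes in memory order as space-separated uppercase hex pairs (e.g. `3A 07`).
28 60

line 3 (cpi): pack op=0x2:4|rd=8:4|imm=96:8 = 0x2860; big→ 28 60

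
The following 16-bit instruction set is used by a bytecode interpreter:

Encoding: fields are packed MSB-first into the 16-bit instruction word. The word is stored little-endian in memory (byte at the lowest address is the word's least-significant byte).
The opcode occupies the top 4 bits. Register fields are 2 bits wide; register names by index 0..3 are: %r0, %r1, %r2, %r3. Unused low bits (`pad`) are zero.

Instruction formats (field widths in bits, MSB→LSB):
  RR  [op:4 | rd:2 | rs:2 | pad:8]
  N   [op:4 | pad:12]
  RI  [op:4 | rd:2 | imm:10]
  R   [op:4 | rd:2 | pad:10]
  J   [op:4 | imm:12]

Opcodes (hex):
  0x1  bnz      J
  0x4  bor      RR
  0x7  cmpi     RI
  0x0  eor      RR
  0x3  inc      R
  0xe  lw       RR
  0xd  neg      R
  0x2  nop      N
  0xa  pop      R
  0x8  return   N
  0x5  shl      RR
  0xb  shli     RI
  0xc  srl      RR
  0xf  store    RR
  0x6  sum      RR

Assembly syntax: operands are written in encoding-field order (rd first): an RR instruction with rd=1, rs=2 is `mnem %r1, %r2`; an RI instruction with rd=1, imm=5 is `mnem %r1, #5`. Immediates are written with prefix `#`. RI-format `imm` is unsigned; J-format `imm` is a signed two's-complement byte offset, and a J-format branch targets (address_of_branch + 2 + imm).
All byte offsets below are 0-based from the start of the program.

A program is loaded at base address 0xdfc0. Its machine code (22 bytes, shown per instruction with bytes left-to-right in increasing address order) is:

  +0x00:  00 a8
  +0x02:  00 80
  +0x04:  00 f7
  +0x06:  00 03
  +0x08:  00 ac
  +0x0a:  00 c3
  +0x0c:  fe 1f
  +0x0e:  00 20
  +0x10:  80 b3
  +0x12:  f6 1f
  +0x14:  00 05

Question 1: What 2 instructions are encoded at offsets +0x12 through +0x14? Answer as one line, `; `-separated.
+0x12: f6 1f ⇒ word 0x1ff6 (little)
  top 4b → 0x1 → bnz [J]
  imm@[11:0]=0xff6 (s12→-10) ⇒ #-10
+0x14: 00 05 ⇒ word 0x0500 (little)
  top 4b → 0x0 → eor [RR]
  rd@[11:10]=0x1 ⇒ %r1
  rs@[9:8]=0x1 ⇒ %r1

bnz #-10; eor %r1, %r1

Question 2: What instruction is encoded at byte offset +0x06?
eor %r0, %r3

@+06  little-endian(00 03) = 0x0300
  opcode bits[15:12]=0x0: eor/RR
  rd: (w>>10)&0x3=0x0 → %r0
  rs: (w>>8)&0x3=0x3 → %r3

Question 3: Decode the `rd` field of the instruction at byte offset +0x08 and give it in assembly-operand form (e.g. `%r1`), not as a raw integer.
%r3

[08] 00 ac → 0xac00
  op=0xac00>>12=0xa ⇒ pop (R)
  [11:10] rd=3 = %r3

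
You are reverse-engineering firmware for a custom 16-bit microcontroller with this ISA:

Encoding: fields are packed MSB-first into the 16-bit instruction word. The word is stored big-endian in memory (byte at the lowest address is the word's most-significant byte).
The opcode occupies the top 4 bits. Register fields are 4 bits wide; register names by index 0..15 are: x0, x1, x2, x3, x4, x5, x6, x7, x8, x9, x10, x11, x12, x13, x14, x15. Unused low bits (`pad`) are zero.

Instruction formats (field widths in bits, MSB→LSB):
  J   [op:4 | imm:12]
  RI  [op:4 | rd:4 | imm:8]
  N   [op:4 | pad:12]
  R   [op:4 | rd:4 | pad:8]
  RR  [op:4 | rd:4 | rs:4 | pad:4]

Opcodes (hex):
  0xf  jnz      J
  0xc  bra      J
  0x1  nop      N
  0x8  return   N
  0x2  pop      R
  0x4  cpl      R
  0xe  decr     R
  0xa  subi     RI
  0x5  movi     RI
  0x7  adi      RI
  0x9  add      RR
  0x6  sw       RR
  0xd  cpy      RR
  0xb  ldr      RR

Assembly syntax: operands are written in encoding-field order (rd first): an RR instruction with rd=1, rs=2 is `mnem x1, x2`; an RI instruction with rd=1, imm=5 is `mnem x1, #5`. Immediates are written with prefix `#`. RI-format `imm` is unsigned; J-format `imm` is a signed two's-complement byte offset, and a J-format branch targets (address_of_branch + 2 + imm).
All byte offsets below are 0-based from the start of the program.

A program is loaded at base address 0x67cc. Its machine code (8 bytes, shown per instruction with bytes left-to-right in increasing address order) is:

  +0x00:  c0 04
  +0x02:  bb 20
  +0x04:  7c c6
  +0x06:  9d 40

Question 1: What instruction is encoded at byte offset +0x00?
+0x00: c0 04 ⇒ word 0xc004 (big)
  opcode bits[15:12]=0xc: bra/J
  imm@[11:0]=0x4 ⇒ #4

bra #4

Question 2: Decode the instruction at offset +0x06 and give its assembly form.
add x13, x4

+0x06: 9d 40 ⇒ word 0x9d40 (big)
  top 4b → 0x9 → add [RR]
  rd@[11:8]=0xd ⇒ x13
  rs@[7:4]=0x4 ⇒ x4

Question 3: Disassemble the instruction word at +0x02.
[02] bb 20 → 0xbb20
  top 4b → 0xb → ldr [RR]
  [11:8] rd=11 = x11
  [7:4] rs=2 = x2

ldr x11, x2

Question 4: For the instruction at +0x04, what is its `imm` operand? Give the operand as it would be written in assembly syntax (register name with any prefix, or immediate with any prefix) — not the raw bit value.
[04] 7c c6 → 0x7cc6
  opcode bits[15:12]=0x7: adi/RI
  rd: (w>>8)&0xf=0xc → x12
  imm: (w>>0)&0xff=0xc6 → #198

#198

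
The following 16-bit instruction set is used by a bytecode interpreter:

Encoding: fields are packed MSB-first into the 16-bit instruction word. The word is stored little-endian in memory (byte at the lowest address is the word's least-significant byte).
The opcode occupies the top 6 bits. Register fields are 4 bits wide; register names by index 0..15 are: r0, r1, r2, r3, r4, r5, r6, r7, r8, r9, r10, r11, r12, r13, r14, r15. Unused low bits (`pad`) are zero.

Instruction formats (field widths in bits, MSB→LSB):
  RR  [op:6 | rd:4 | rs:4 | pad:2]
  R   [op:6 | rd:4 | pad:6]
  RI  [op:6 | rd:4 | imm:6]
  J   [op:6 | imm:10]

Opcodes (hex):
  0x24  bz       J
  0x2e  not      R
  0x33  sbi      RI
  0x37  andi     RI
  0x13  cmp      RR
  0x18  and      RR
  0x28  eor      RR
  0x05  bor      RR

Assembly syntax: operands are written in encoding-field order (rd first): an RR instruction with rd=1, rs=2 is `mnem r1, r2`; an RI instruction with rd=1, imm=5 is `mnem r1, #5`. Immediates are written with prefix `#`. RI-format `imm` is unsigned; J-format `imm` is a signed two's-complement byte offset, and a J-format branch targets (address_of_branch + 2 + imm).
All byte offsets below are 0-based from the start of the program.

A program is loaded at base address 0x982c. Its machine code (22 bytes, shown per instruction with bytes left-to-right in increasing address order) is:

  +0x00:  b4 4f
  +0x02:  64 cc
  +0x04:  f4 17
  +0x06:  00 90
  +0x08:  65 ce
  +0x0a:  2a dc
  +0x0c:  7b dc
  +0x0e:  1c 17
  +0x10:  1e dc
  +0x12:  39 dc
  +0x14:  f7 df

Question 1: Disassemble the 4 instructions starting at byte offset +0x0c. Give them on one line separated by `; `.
andi r1, #59; bor r12, r7; andi r0, #30; andi r0, #57

@+0c  little-endian(7b dc) = 0xdc7b
  top 6b → 0x37 → andi [RI]
  rd@[9:6]=0x1 ⇒ r1
  imm@[5:0]=0x3b ⇒ #59
@+0e  little-endian(1c 17) = 0x171c
  top 6b → 0x5 → bor [RR]
  rd@[9:6]=0xc ⇒ r12
  rs@[5:2]=0x7 ⇒ r7
@+10  little-endian(1e dc) = 0xdc1e
  top 6b → 0x37 → andi [RI]
  rd@[9:6]=0x0 ⇒ r0
  imm@[5:0]=0x1e ⇒ #30
@+12  little-endian(39 dc) = 0xdc39
  top 6b → 0x37 → andi [RI]
  rd@[9:6]=0x0 ⇒ r0
  imm@[5:0]=0x39 ⇒ #57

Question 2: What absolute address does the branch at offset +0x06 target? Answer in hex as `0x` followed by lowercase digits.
0x9834

@+06  little-endian(00 90) = 0x9000
  op=0x9000>>10=0x24 ⇒ bz (J)
  imm: (w>>0)&0x3ff=0x0 → #0
  target = base 0x982c + off 0x06 + 2 + imm 0 = 0x9834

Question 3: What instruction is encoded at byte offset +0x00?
off 0x00: read b4 4f as little → 0x4fb4
  opcode bits[15:10]=0x13: cmp/RR
  rd@[9:6]=0xe ⇒ r14
  rs@[5:2]=0xd ⇒ r13

cmp r14, r13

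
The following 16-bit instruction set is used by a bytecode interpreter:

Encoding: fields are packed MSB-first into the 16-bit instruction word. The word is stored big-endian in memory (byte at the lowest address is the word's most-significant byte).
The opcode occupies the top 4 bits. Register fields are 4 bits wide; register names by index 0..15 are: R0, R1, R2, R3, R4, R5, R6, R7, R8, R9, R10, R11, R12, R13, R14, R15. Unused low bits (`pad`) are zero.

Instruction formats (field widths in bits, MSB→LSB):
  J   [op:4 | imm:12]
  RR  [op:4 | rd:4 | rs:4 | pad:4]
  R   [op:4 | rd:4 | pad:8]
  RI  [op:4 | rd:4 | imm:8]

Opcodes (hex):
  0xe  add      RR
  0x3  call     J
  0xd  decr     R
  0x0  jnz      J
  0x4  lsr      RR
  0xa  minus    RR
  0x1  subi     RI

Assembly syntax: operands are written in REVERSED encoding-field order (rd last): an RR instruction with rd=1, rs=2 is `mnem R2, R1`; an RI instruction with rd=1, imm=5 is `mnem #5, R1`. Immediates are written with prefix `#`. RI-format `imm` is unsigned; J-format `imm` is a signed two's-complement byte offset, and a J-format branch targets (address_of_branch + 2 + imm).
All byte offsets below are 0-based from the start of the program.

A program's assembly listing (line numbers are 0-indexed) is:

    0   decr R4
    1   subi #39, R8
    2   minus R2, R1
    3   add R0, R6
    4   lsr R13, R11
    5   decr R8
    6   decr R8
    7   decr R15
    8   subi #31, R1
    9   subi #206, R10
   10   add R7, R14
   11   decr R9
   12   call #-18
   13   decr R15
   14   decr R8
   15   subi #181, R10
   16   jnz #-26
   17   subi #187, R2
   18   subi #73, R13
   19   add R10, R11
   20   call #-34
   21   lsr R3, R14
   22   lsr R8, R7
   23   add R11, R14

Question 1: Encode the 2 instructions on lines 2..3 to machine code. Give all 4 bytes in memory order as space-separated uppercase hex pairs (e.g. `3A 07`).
L2: minus op=0xa:4|rd=1:4|rs=2:4|pad=0:4 ⇒ 0xa120 ⇒ big a1 20
L3: add op=0xe:4|rd=6:4|rs=0:4|pad=0:4 ⇒ 0xe600 ⇒ big e6 00

A1 20 E6 00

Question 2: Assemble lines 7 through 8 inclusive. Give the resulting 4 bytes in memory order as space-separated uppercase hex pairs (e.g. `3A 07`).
line 7 (decr): pack op=0xd:4|rd=15:4|pad=0:8 = 0xdf00; big→ df 00
line 8 (subi): pack op=0x1:4|rd=1:4|imm=31:8 = 0x111f; big→ 11 1f

DF 00 11 1F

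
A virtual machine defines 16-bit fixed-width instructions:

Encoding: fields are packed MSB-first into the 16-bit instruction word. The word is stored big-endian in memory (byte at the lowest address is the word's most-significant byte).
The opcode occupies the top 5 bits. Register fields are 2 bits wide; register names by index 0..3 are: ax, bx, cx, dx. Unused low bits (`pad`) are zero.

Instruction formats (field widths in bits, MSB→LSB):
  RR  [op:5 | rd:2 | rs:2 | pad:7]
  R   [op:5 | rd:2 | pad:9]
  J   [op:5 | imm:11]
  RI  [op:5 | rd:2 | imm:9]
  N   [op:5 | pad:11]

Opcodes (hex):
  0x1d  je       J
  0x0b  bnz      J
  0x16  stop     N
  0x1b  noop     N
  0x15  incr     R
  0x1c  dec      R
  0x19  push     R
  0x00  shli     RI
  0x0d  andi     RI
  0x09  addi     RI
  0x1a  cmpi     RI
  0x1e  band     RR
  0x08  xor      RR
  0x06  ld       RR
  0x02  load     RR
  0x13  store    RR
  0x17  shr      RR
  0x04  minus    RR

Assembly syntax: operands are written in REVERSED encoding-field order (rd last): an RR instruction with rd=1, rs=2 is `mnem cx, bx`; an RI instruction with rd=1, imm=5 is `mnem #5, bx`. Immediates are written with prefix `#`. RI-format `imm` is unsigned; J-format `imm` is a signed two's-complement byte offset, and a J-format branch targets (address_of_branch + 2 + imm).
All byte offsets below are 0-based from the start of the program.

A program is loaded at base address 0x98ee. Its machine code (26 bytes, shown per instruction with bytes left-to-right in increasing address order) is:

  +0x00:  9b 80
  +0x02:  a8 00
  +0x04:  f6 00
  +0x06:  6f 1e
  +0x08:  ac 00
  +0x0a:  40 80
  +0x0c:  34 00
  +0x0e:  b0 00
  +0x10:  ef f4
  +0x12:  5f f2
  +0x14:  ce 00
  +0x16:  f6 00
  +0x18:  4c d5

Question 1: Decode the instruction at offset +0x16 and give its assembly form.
[16] f6 00 → 0xf600
  top 5b → 0x1e → band [RR]
  rd: (w>>9)&0x3=0x3 → dx
  rs: (w>>7)&0x3=0x0 → ax

band ax, dx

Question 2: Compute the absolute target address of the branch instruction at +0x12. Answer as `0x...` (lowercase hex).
[12] 5f f2 → 0x5ff2
  top 5b → 0xb → bnz [J]
  imm: (w>>0)&0x7ff=0x7f2 (s11→-14) → #-14
  target = base 0x98ee + off 0x12 + 2 + imm -14 = 0x98f4

0x98f4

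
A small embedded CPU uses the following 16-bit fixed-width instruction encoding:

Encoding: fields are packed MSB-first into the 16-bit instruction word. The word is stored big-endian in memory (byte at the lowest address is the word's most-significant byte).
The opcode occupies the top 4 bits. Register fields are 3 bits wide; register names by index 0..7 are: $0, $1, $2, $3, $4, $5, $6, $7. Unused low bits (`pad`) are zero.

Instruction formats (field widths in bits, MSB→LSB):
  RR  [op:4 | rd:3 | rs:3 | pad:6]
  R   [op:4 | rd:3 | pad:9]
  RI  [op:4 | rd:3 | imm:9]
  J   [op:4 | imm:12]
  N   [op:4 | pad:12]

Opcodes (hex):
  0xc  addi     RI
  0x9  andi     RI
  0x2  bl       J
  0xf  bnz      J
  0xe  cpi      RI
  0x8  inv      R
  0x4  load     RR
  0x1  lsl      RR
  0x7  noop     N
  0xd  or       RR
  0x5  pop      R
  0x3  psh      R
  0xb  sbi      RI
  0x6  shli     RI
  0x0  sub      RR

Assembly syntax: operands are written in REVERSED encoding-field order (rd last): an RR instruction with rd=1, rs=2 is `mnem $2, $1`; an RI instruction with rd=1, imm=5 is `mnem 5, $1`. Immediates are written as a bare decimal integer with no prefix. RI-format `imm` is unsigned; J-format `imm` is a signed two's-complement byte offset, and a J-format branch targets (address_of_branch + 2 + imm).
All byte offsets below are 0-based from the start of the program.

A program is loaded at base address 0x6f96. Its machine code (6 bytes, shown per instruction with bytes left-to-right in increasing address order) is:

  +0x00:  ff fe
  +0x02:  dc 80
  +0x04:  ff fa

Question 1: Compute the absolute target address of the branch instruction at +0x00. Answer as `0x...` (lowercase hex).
0x6f96

[00] ff fe → 0xfffe
  opcode bits[15:12]=0xf: bnz/J
  imm@[11:0]=0xffe (s12→-2) ⇒ -2
  target = base 0x6f96 + off 0x00 + 2 + imm -2 = 0x6f96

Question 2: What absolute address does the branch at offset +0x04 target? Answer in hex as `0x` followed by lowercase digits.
0x6f96

off 0x04: read ff fa as big → 0xfffa
  op=0xfffa>>12=0xf ⇒ bnz (J)
  imm@[11:0]=0xffa (s12→-6) ⇒ -6
  target = base 0x6f96 + off 0x04 + 2 + imm -6 = 0x6f96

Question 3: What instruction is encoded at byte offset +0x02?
[02] dc 80 → 0xdc80
  top 4b → 0xd → or [RR]
  rd: (w>>9)&0x7=0x6 → $6
  rs: (w>>6)&0x7=0x2 → $2

or $2, $6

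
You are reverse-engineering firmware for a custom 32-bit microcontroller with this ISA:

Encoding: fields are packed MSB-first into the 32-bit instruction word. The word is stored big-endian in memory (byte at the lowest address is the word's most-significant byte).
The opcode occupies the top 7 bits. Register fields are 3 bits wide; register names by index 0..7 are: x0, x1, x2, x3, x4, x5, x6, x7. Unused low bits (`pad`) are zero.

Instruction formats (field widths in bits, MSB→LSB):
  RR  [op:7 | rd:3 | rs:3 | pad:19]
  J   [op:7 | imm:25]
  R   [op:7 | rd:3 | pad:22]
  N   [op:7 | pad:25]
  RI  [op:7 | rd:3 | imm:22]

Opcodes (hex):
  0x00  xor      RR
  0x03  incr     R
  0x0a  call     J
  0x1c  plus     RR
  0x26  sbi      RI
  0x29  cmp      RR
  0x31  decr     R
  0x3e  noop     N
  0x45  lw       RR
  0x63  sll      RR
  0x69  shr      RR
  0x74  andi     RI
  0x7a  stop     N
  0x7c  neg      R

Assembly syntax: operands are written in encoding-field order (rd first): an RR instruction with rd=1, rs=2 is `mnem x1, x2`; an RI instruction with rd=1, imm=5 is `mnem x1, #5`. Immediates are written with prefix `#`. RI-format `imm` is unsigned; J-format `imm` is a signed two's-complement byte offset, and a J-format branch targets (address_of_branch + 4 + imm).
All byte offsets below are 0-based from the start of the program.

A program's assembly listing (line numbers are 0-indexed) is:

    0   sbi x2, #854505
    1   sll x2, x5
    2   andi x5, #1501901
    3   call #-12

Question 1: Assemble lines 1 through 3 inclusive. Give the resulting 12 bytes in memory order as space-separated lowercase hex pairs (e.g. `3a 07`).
1. sll fields op=0x63:7|rd=2:3|rs=5:3|pad=0:19 → word c6a80000h → c6 a8 00 00
2. andi fields op=0x74:7|rd=5:3|imm=1501901:22 → word e956eacdh → e9 56 ea cd
3. call fields op=0xa:7|imm=-12:25 → word 15fffff4h → 15 ff ff f4

c6 a8 00 00 e9 56 ea cd 15 ff ff f4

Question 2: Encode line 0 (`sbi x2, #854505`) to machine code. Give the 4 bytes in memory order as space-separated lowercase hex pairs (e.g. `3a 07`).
4c 8d 09 e9

line 0 (sbi): pack op=0x26:7|rd=2:3|imm=854505:22 = 0x4c8d09e9; big→ 4c 8d 09 e9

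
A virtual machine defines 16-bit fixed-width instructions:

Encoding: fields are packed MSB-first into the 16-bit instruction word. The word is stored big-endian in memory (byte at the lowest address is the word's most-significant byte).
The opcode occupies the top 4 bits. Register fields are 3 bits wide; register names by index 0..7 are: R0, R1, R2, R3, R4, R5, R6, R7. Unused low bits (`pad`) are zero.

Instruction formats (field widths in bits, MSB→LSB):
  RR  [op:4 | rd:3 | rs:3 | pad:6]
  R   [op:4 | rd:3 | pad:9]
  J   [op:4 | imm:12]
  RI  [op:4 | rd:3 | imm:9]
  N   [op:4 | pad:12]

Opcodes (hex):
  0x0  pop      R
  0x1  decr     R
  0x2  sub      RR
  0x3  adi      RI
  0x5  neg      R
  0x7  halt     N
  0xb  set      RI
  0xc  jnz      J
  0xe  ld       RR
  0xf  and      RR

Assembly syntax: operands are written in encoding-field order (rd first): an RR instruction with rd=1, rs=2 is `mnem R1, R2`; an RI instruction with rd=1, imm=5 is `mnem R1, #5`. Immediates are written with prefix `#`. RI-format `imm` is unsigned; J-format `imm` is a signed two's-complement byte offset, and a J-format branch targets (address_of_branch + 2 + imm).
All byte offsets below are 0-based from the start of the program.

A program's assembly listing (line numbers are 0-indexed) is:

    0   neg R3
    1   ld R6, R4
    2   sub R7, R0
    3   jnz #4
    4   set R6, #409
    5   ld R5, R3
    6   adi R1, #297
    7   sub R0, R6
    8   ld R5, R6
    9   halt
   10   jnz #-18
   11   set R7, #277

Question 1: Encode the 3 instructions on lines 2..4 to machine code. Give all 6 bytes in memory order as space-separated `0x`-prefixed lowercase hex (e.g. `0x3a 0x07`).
0x2e 0x00 0xc0 0x04 0xbd 0x99

line 2 (sub): pack op=0x2:4|rd=7:3|rs=0:3|pad=0:6 = 0x2e00; big→ 2e 00
line 3 (jnz): pack op=0xc:4|imm=4:12 = 0xc004; big→ c0 04
line 4 (set): pack op=0xb:4|rd=6:3|imm=409:9 = 0xbd99; big→ bd 99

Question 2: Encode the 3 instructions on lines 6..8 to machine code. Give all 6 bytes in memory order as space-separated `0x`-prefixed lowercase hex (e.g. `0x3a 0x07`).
6. adi fields op=0x3:4|rd=1:3|imm=297:9 → word 3329h → 33 29
7. sub fields op=0x2:4|rd=0:3|rs=6:3|pad=0:6 → word 2180h → 21 80
8. ld fields op=0xe:4|rd=5:3|rs=6:3|pad=0:6 → word eb80h → eb 80

0x33 0x29 0x21 0x80 0xeb 0x80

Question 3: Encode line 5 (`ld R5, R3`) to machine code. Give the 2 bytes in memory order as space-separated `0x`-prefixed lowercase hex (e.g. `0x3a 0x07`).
0xea 0xc0

L5: ld op=0xe:4|rd=5:3|rs=3:3|pad=0:6 ⇒ 0xeac0 ⇒ big ea c0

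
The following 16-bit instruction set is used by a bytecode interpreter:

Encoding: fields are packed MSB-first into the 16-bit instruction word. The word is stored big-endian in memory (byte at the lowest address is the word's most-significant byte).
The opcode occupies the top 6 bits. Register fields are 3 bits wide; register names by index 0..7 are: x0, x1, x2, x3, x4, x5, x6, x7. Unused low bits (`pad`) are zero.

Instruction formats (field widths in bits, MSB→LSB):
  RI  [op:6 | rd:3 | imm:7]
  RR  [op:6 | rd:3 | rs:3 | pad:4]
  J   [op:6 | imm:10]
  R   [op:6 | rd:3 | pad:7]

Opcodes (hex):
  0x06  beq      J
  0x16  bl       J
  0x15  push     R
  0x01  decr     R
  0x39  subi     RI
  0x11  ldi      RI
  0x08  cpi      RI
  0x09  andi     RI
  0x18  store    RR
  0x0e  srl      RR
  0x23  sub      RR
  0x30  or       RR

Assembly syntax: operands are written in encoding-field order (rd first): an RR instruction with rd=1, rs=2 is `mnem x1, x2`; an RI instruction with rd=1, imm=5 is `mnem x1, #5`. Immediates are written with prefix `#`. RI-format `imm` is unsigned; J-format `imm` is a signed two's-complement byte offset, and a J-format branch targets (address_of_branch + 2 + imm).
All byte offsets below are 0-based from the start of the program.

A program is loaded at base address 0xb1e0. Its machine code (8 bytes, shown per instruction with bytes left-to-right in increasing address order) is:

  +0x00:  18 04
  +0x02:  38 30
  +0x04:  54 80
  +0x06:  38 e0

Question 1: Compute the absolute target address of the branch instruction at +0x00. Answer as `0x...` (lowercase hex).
0xb1e6

[00] 18 04 → 0x1804
  opcode bits[15:10]=0x6: beq/J
  [9:0] imm=4 = #4
  target = base 0xb1e0 + off 0x00 + 2 + imm 4 = 0xb1e6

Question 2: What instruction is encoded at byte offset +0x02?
srl x0, x3

+0x02: 38 30 ⇒ word 0x3830 (big)
  opcode bits[15:10]=0xe: srl/RR
  rd: (w>>7)&0x7=0x0 → x0
  rs: (w>>4)&0x7=0x3 → x3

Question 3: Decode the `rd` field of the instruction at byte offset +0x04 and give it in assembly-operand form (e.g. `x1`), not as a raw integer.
x1

@+04  big-endian(54 80) = 0x5480
  top 6b → 0x15 → push [R]
  [9:7] rd=1 = x1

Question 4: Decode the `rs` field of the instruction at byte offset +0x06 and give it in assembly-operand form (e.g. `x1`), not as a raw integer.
x6

off 0x06: read 38 e0 as big → 0x38e0
  opcode bits[15:10]=0xe: srl/RR
  rd@[9:7]=0x1 ⇒ x1
  rs@[6:4]=0x6 ⇒ x6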